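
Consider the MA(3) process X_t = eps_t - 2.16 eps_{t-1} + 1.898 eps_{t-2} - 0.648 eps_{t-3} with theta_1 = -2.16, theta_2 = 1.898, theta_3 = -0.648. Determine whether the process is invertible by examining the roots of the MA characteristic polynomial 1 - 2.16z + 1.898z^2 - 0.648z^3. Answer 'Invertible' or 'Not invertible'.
\text{Invertible}

The MA(q) characteristic polynomial is P(z) = 1 - 2.16z + 1.898z^2 - 0.648z^3.
Invertibility requires all roots to lie outside the unit circle, i.e. |z| > 1 for every root.
Degree 3: look for a simple real root z0 first, then factor out (1 - z/z0) and solve the remaining quadratic.
Testing z0 = 1.25: P(1.25) = 1 + (-2.16)(1.25) + (1.898)(1.25)^2 + (-0.648)(1.25)^3
  = 1 + (-2.7) + (2.965625) + (-1.265625) = 0.  So z_0 = 1.25 is a root, |z_0| = 1.25.
Divide out the factor (1 - 0.8 z) = (1 - z/z0) (since 1/z0 = 0.8):
  P(z) = (1 - 0.8 z)(1 + (-1.36) z + (0.81) z^2)
  [check: z-coef -1.36 - (0.8) = -2.16; z^2-coef 0.81 - (0.8)(-1.36) = 1.898; z^3-coef -(0.8)(0.81) = -0.648.]
Remaining roots from the quadratic factor 1 + (-1.36) z + (0.81) z^2:
  Set 1 + (-1.36) z + (0.81) z^2 = 0, i.e. a z^2 + b z + c = 0 with a = 0.81, b = -1.36, c = 1.
  Discriminant D = b^2 - 4ac = (-1.36)^2 - 4*(0.81)*1 = 1.8496 - (3.24) = -1.3904.
  D < 0, so the roots are the complex-conjugate pair z = (-b +/- i sqrt(-D)) / (2a) = 0.8395 +/- 0.7279i.
  For a conjugate pair |z|^2 = z * conj(z) = (product of roots) = c/a = 1/(0.81) = 1.234568, so |z| = sqrt(1.234568) = 1.1111 for both roots.
Moduli of all roots: 1.2500, 1.1111, 1.1111.
All moduli strictly greater than 1? Yes.
Verdict: Invertible.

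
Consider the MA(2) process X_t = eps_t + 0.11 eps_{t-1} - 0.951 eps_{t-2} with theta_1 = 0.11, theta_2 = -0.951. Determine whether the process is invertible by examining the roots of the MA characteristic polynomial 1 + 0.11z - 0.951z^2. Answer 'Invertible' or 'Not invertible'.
\text{Not invertible}

The MA(q) characteristic polynomial is P(z) = 1 + 0.11z - 0.951z^2.
Invertibility requires all roots to lie outside the unit circle, i.e. |z| > 1 for every root.
Set 1 + (0.11) z + (-0.951) z^2 = 0, i.e. a z^2 + b z + c = 0 with a = -0.951, b = 0.11, c = 1.
Discriminant D = b^2 - 4ac = (0.11)^2 - 4*(-0.951)*1 = 0.0121 - (-3.804) = 3.8161.
D >= 0, so the roots are real: z = (-b +/- sqrt(D)) / (2a) = (-0.11 +/- 1.953484) / (-1.902).
  z_1 = (-0.11 + 1.953484) / (-1.902) = -0.9692,   |z_1| = 0.9692.
  z_2 = (-0.11 - 1.953484) / (-1.902) = 1.0849,   |z_2| = 1.0849.
Moduli of all roots: 0.9692, 1.0849.
All moduli strictly greater than 1? No.
Verdict: Not invertible.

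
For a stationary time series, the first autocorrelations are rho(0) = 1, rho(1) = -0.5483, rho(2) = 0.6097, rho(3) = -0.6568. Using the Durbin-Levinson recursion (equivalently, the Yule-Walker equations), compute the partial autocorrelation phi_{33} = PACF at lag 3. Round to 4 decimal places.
\phi_{33} = -0.4050

The PACF at lag k is phi_{kk}, the last component of the solution
to the Yule-Walker system G_k phi = r_k where
  (G_k)_{ij} = rho(|i - j|), (r_k)_i = rho(i), i,j = 1..k.
Equivalently, Durbin-Levinson gives phi_{kk} iteratively:
  phi_{11} = rho(1)
  phi_{kk} = [rho(k) - sum_{j=1..k-1} phi_{k-1,j} rho(k-j)]
            / [1 - sum_{j=1..k-1} phi_{k-1,j} rho(j)],
  phi_{k,j} = phi_{k-1,j} - phi_{kk} phi_{k-1,k-j},  j = 1..k-1.
Step k = 1:
  phi_11 = rho(1) = -0.5483.
Step k = 2:
  phi_22 = [rho(2) - phi_11 rho(1)] / [1 - phi_11 rho(1)] = [0.6097 - (-0.5483)(-0.5483)] / [1 - (-0.5483)(-0.5483)]
         = 0.30906711 / 0.69936711 = 0.441924.
  Update: phi_21 = phi_11 - phi_22 phi_11 = -0.5483 - (0.441924)(-0.5483) = -0.305993.
Step k = 3:
  phi_33 = [rho(3) - phi_21 rho(2) - phi_22 rho(1)] / [1 - phi_21 rho(1) - phi_22 rho(2)]
    numerator   = -0.6568 - (-0.305993)(0.6097) - (0.441924)(-0.5483) = -0.2279291
    denominator = 1 - (-0.305993)(-0.5483) - (0.441924)(0.6097) = 0.56278294
  phi_33 = -0.2279291 / 0.56278294 = -0.405.
Therefore phi_{33} = -0.4050.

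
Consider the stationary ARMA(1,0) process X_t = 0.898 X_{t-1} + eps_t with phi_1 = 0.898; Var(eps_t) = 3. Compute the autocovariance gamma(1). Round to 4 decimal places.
\gamma(1) = 13.9156

Multiply the model equation by X_{t-k} and take expectations. With theta_0 = psi_0 = 1 and psi_j the MA(infinity) weights, this gives
  gamma(k) - sum_i phi_i gamma(k-i) = c_k,
  c_k = sigma^2 * sum_{j=k..q} theta_j psi_{j-k}   (c_k = 0 for k > q),
using gamma(-m) = gamma(m).
Pure AR (q = 0): c_0 = sigma^2 = 3, c_k = 0 for k >= 1.
Equations for k = 0 and k = 1 (AR order 1):
  gamma(0) = phi_1 gamma(1) + c_0
  gamma(1) = phi_1 gamma(0) + c_1
Substituting the second into the first: gamma(0) (1 - phi_1^2) = c_0 + phi_1 c_1, so
  gamma(0) = c_0 / (1 - phi_1^2) = 3 / (1 - (0.898)^2) = 3 / 0.193596 = 15.496188.
  gamma(1) = phi_1 gamma(0) = (0.898)(15.496188) = 13.915577.
Therefore gamma(1) = 13.9156 (to 4 decimal places).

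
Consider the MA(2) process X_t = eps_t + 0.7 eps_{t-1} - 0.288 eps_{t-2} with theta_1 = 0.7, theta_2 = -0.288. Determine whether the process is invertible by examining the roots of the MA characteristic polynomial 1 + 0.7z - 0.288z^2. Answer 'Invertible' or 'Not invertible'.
\text{Invertible}

The MA(q) characteristic polynomial is P(z) = 1 + 0.7z - 0.288z^2.
Invertibility requires all roots to lie outside the unit circle, i.e. |z| > 1 for every root.
Set 1 + (0.7) z + (-0.288) z^2 = 0, i.e. a z^2 + b z + c = 0 with a = -0.288, b = 0.7, c = 1.
Discriminant D = b^2 - 4ac = (0.7)^2 - 4*(-0.288)*1 = 0.49 - (-1.152) = 1.642.
D >= 0, so the roots are real: z = (-b +/- sqrt(D)) / (2a) = (-0.7 +/- 1.281405) / (-0.576).
  z_1 = (-0.7 + 1.281405) / (-0.576) = -1.0094,   |z_1| = 1.0094.
  z_2 = (-0.7 - 1.281405) / (-0.576) = 3.4399,   |z_2| = 3.4399.
Moduli of all roots: 1.0094, 3.4399.
All moduli strictly greater than 1? Yes.
Verdict: Invertible.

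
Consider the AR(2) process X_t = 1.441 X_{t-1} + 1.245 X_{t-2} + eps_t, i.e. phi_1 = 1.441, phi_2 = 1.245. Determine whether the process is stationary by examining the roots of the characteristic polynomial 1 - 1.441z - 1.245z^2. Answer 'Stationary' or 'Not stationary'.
\text{Not stationary}

The AR(p) characteristic polynomial is P(z) = 1 - 1.441z - 1.245z^2.
Stationarity requires all roots to lie outside the unit circle, i.e. |z| > 1 for every root.
Set 1 + (-1.441) z + (-1.245) z^2 = 0, i.e. a z^2 + b z + c = 0 with a = -1.245, b = -1.441, c = 1.
Discriminant D = b^2 - 4ac = (-1.441)^2 - 4*(-1.245)*1 = 2.076481 - (-4.98) = 7.056481.
D >= 0, so the roots are real: z = (-b +/- sqrt(D)) / (2a) = (1.441 +/- 2.656404) / (-2.49).
  z_1 = (1.441 + 2.656404) / (-2.49) = -1.6455,   |z_1| = 1.6455.
  z_2 = (1.441 - 2.656404) / (-2.49) = 0.4881,   |z_2| = 0.4881.
Moduli of all roots: 1.6455, 0.4881.
All moduli strictly greater than 1? No.
Verdict: Not stationary.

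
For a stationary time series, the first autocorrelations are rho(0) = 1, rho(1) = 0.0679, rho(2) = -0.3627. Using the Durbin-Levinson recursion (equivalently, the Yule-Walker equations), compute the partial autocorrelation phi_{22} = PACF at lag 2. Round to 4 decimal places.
\phi_{22} = -0.3690

The PACF at lag k is phi_{kk}, the last component of the solution
to the Yule-Walker system G_k phi = r_k where
  (G_k)_{ij} = rho(|i - j|), (r_k)_i = rho(i), i,j = 1..k.
Equivalently, Durbin-Levinson gives phi_{kk} iteratively:
  phi_{11} = rho(1)
  phi_{kk} = [rho(k) - sum_{j=1..k-1} phi_{k-1,j} rho(k-j)]
            / [1 - sum_{j=1..k-1} phi_{k-1,j} rho(j)],
  phi_{k,j} = phi_{k-1,j} - phi_{kk} phi_{k-1,k-j},  j = 1..k-1.
Step k = 1:
  phi_11 = rho(1) = 0.0679.
Step k = 2:
  phi_22 = [rho(2) - phi_11 rho(1)] / [1 - phi_11 rho(1)] = [-0.3627 - (0.0679)(0.0679)] / [1 - (0.0679)(0.0679)]
         = -0.36731041 / 0.99538959 = -0.369.
Therefore phi_{22} = -0.3690.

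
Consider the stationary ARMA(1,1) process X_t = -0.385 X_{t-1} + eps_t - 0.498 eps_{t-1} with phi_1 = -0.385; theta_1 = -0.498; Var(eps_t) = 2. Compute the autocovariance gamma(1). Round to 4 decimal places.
\gamma(1) = -2.4708

Multiply the model equation by X_{t-k} and take expectations. With theta_0 = psi_0 = 1 and psi_j the MA(infinity) weights, this gives
  gamma(k) - sum_i phi_i gamma(k-i) = c_k,
  c_k = sigma^2 * sum_{j=k..q} theta_j psi_{j-k}   (c_k = 0 for k > q),
using gamma(-m) = gamma(m).
psi-weights needed (psi_j = theta_j + sum_i phi_i psi_{j-i}):
  psi_1 = theta_1 + phi_1 = -0.498 + (-0.385) = -0.883
Right-hand sides:
  c_0 = sigma^2 (1 + theta_1 psi_1) = 2 * (1 + (-0.498)(-0.883)) = 2 * 1.439734 = 2.879468
  c_1 = sigma^2 theta_1 = 2 * (-0.498) = -0.996
  c_2 = 0
Equations for k = 0 and k = 1 (AR order 1):
  gamma(0) = phi_1 gamma(1) + c_0
  gamma(1) = phi_1 gamma(0) + c_1
Substituting the second into the first: gamma(0) (1 - phi_1^2) = c_0 + phi_1 c_1, so
  gamma(0) = (c_0 + phi_1 c_1) / (1 - phi_1^2) = (2.879468 + (-0.385)(-0.996)) / (1 - (-0.385)^2) = 3.262928 / 0.851775 = 3.830739.
  gamma(1) = phi_1 gamma(0) + c_1 = (-0.385)(3.830739) + (-0.996) = -2.470835.
Therefore gamma(1) = -2.4708 (to 4 decimal places).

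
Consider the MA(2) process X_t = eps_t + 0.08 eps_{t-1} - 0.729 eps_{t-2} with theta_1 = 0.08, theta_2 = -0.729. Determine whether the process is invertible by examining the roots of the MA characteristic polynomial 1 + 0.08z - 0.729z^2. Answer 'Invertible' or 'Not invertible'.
\text{Invertible}

The MA(q) characteristic polynomial is P(z) = 1 + 0.08z - 0.729z^2.
Invertibility requires all roots to lie outside the unit circle, i.e. |z| > 1 for every root.
Set 1 + (0.08) z + (-0.729) z^2 = 0, i.e. a z^2 + b z + c = 0 with a = -0.729, b = 0.08, c = 1.
Discriminant D = b^2 - 4ac = (0.08)^2 - 4*(-0.729)*1 = 0.0064 - (-2.916) = 2.9224.
D >= 0, so the roots are real: z = (-b +/- sqrt(D)) / (2a) = (-0.08 +/- 1.709503) / (-1.458).
  z_1 = (-0.08 + 1.709503) / (-1.458) = -1.1176,   |z_1| = 1.1176.
  z_2 = (-0.08 - 1.709503) / (-1.458) = 1.2274,   |z_2| = 1.2274.
Moduli of all roots: 1.1176, 1.2274.
All moduli strictly greater than 1? Yes.
Verdict: Invertible.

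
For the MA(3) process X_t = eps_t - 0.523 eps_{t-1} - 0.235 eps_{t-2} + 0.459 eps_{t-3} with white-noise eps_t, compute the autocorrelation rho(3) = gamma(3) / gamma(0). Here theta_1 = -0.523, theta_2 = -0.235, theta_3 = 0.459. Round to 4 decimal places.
\rho(3) = 0.2982

For an MA(q) process with theta_0 = 1, the autocovariance is
  gamma(k) = sigma^2 * sum_{i=0..q-k} theta_i * theta_{i+k},
and rho(k) = gamma(k) / gamma(0). Sigma^2 cancels.
  numerator   = (1)*(0.459) = 0.459.
  denominator = (1)^2 + (-0.523)^2 + (-0.235)^2 + (0.459)^2 = 1.539435.
  rho(3) = 0.459 / 1.539435 = 0.2982.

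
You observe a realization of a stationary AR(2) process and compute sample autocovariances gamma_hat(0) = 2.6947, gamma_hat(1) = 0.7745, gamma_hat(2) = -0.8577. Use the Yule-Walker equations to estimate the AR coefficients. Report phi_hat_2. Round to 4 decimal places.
\hat\phi_{2} = -0.4370

The Yule-Walker equations for an AR(p) process read, in matrix form,
  Gamma_p phi = r_p,   with   (Gamma_p)_{ij} = gamma(|i - j|),
                       (r_p)_i = gamma(i),   i,j = 1..p.
Substitute the sample gammas (Toeplitz matrix and right-hand side of size 2):
  Gamma_p = [[2.6947, 0.7745], [0.7745, 2.6947]]
  r_p     = [0.7745, -0.8577]
Written out:
  2.6947 phi_1 + 0.7745 phi_2 = 0.7745
  0.7745 phi_1 + 2.6947 phi_2 = -0.8577
Solve by Cramer's rule:
  det = gamma(0)^2 - gamma(1)^2 = (2.6947)^2 - (0.7745)^2 = 7.26140809 - 0.59985025 = 6.66155784
  phi_hat_1 = [gamma(1) gamma(0) - gamma(1) gamma(2)] / det = [(0.7745)(2.6947) - (0.7745)(-0.8577)] / 6.66155784 = 2.7513338 / 6.66155784 = 0.413
  phi_hat_2 = [gamma(0) gamma(2) - gamma(1)^2] / det = [(2.6947)(-0.8577) - (0.7745)^2] / 6.66155784 = -2.91109444 / 6.66155784 = -0.437
So phi_hat = [0.4130, -0.4370].
Therefore phi_hat_2 = -0.4370.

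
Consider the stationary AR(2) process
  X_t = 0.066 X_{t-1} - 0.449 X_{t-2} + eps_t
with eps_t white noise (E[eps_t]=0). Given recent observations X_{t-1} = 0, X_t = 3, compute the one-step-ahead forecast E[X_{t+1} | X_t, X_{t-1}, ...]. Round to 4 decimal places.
E[X_{t+1} \mid \mathcal F_t] = 0.1980

For an AR(p) model X_t = c + sum_i phi_i X_{t-i} + eps_t, the
one-step-ahead conditional mean is
  E[X_{t+1} | X_t, ...] = c + sum_i phi_i X_{t+1-i}.
Substitute known values:
  E[X_{t+1} | ...] = (0.066) * (3) + (-0.449) * (0)
                   = 0.1980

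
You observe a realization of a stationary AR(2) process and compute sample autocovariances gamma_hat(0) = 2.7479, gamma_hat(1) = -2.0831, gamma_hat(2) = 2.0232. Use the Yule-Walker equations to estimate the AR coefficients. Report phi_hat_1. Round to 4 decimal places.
\hat\phi_{1} = -0.4700

The Yule-Walker equations for an AR(p) process read, in matrix form,
  Gamma_p phi = r_p,   with   (Gamma_p)_{ij} = gamma(|i - j|),
                       (r_p)_i = gamma(i),   i,j = 1..p.
Substitute the sample gammas (Toeplitz matrix and right-hand side of size 2):
  Gamma_p = [[2.7479, -2.0831], [-2.0831, 2.7479]]
  r_p     = [-2.0831, 2.0232]
Written out:
  2.7479 phi_1 - 2.0831 phi_2 = -2.0831
  -2.0831 phi_1 + 2.7479 phi_2 = 2.0232
Solve by Cramer's rule:
  det = gamma(0)^2 - gamma(1)^2 = (2.7479)^2 - (-2.0831)^2 = 7.55095441 - 4.33930561 = 3.2116488
  phi_hat_1 = [gamma(1) gamma(0) - gamma(1) gamma(2)] / det = [(-2.0831)(2.7479) - (-2.0831)(2.0232)] / 3.2116488 = -1.50962257 / 3.2116488 = -0.47
  phi_hat_2 = [gamma(0) gamma(2) - gamma(1)^2] / det = [(2.7479)(2.0232) - (-2.0831)^2] / 3.2116488 = 1.22024567 / 3.2116488 = 0.3799
So phi_hat = [-0.4700, 0.3799].
Therefore phi_hat_1 = -0.4700.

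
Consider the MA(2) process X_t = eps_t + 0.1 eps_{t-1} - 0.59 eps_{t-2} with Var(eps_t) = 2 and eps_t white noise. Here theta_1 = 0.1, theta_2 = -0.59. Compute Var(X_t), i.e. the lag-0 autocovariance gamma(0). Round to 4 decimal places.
\gamma(0) = 2.7162

For an MA(q) process X_t = eps_t + sum_i theta_i eps_{t-i} with
Var(eps_t) = sigma^2, the variance is
  gamma(0) = sigma^2 * (1 + sum_i theta_i^2).
  sum_i theta_i^2 = (0.1)^2 + (-0.59)^2 = 0.01 + 0.3481 = 0.3581.
  gamma(0) = 2 * (1 + 0.3581) = 2 * 1.3581 = 2.7162.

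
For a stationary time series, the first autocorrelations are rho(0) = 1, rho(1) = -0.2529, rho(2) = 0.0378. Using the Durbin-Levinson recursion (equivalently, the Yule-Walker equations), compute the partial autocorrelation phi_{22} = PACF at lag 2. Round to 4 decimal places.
\phi_{22} = -0.0279

The PACF at lag k is phi_{kk}, the last component of the solution
to the Yule-Walker system G_k phi = r_k where
  (G_k)_{ij} = rho(|i - j|), (r_k)_i = rho(i), i,j = 1..k.
Equivalently, Durbin-Levinson gives phi_{kk} iteratively:
  phi_{11} = rho(1)
  phi_{kk} = [rho(k) - sum_{j=1..k-1} phi_{k-1,j} rho(k-j)]
            / [1 - sum_{j=1..k-1} phi_{k-1,j} rho(j)],
  phi_{k,j} = phi_{k-1,j} - phi_{kk} phi_{k-1,k-j},  j = 1..k-1.
Step k = 1:
  phi_11 = rho(1) = -0.2529.
Step k = 2:
  phi_22 = [rho(2) - phi_11 rho(1)] / [1 - phi_11 rho(1)] = [0.0378 - (-0.2529)(-0.2529)] / [1 - (-0.2529)(-0.2529)]
         = -0.02615841 / 0.93604159 = -0.0279.
Therefore phi_{22} = -0.0279.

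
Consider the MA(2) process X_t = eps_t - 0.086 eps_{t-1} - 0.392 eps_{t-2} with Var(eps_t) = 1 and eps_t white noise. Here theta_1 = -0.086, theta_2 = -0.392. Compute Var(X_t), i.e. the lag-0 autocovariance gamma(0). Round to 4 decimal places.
\gamma(0) = 1.1611

For an MA(q) process X_t = eps_t + sum_i theta_i eps_{t-i} with
Var(eps_t) = sigma^2, the variance is
  gamma(0) = sigma^2 * (1 + sum_i theta_i^2).
  sum_i theta_i^2 = (-0.086)^2 + (-0.392)^2 = 0.007396 + 0.153664 = 0.16106.
  gamma(0) = 1 * (1 + 0.16106) = 1 * 1.16106 = 1.16106, which rounds to 1.1611.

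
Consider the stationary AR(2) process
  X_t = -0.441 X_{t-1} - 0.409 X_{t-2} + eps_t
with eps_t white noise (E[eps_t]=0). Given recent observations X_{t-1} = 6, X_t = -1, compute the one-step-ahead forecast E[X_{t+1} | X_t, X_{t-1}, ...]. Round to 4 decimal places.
E[X_{t+1} \mid \mathcal F_t] = -2.0130

For an AR(p) model X_t = c + sum_i phi_i X_{t-i} + eps_t, the
one-step-ahead conditional mean is
  E[X_{t+1} | X_t, ...] = c + sum_i phi_i X_{t+1-i}.
Substitute known values:
  E[X_{t+1} | ...] = (-0.441) * (-1) + (-0.409) * (6)
                   = -2.0130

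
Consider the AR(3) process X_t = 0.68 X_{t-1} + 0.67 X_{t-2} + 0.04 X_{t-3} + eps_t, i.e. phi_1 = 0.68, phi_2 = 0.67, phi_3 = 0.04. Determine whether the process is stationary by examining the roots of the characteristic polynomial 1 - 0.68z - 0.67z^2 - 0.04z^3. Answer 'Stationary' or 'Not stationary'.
\text{Not stationary}

The AR(p) characteristic polynomial is P(z) = 1 - 0.68z - 0.67z^2 - 0.04z^3.
Stationarity requires all roots to lie outside the unit circle, i.e. |z| > 1 for every root.
Degree 3: look for a simple real root z0 first, then factor out (1 - z/z0) and solve the remaining quadratic.
Testing z0 = -2: P(-2) = 1 + (-0.68)(-2) + (-0.67)(-2)^2 + (-0.04)(-2)^3
  = 1 + (1.36) + (-2.68) + (0.32) = 0.  So z_0 = -2 is a root, |z_0| = 2.
Divide out the factor (1 + 0.5 z) = (1 - z/z0) (since 1/z0 = -0.5):
  P(z) = (1 + 0.5 z)(1 + (-1.18) z + (-0.08) z^2)
  [check: z-coef -1.18 - (-0.5) = -0.68; z^2-coef -0.08 - (-0.5)(-1.18) = -0.67; z^3-coef -(-0.5)(-0.08) = -0.04.]
Remaining roots from the quadratic factor 1 + (-1.18) z + (-0.08) z^2:
  Set 1 + (-1.18) z + (-0.08) z^2 = 0, i.e. a z^2 + b z + c = 0 with a = -0.08, b = -1.18, c = 1.
  Discriminant D = b^2 - 4ac = (-1.18)^2 - 4*(-0.08)*1 = 1.3924 - (-0.32) = 1.7124.
  D >= 0, so the roots are real: z = (-b +/- sqrt(D)) / (2a) = (1.18 +/- 1.308587) / (-0.16).
    z_1 = (1.18 + 1.308587) / (-0.16) = -15.5537,   |z_1| = 15.5537.
    z_2 = (1.18 - 1.308587) / (-0.16) = 0.8037,   |z_2| = 0.8037.
Moduli of all roots: 2.0000, 15.5537, 0.8037.
All moduli strictly greater than 1? No.
Verdict: Not stationary.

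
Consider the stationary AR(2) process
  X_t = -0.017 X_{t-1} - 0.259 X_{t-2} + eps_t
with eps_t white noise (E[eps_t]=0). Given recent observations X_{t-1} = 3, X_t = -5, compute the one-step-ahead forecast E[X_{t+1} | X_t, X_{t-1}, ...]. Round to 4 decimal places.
E[X_{t+1} \mid \mathcal F_t] = -0.6920

For an AR(p) model X_t = c + sum_i phi_i X_{t-i} + eps_t, the
one-step-ahead conditional mean is
  E[X_{t+1} | X_t, ...] = c + sum_i phi_i X_{t+1-i}.
Substitute known values:
  E[X_{t+1} | ...] = (-0.017) * (-5) + (-0.259) * (3)
                   = -0.6920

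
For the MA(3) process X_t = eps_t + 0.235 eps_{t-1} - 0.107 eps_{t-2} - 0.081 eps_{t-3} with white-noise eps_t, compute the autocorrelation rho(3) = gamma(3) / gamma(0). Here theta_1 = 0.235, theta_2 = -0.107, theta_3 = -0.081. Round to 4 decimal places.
\rho(3) = -0.0755

For an MA(q) process with theta_0 = 1, the autocovariance is
  gamma(k) = sigma^2 * sum_{i=0..q-k} theta_i * theta_{i+k},
and rho(k) = gamma(k) / gamma(0). Sigma^2 cancels.
  numerator   = (1)*(-0.081) = -0.081.
  denominator = (1)^2 + (0.235)^2 + (-0.107)^2 + (-0.081)^2 = 1.073235.
  rho(3) = -0.081 / 1.073235 = -0.0755.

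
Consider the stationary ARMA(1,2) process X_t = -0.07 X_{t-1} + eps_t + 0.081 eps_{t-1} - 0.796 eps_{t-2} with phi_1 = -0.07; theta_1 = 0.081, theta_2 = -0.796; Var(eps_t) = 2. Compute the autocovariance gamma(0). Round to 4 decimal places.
\gamma(0) = 3.2762

Multiply the model equation by X_{t-k} and take expectations. With theta_0 = psi_0 = 1 and psi_j the MA(infinity) weights, this gives
  gamma(k) - sum_i phi_i gamma(k-i) = c_k,
  c_k = sigma^2 * sum_{j=k..q} theta_j psi_{j-k}   (c_k = 0 for k > q),
using gamma(-m) = gamma(m).
psi-weights needed (psi_j = theta_j + sum_i phi_i psi_{j-i}):
  psi_1 = theta_1 + phi_1 = 0.081 + (-0.07) = 0.011
  psi_2 = theta_2 + phi_1 psi_1 = -0.796 + (-0.07)(0.011) = -0.79677
Right-hand sides:
  c_0 = sigma^2 (1 + theta_1 psi_1 + theta_2 psi_2) = 2 * (1 + (0.081)(0.011) + (-0.796)(-0.79677)) = 2 * 1.63512 = 3.27024
  c_1 = sigma^2 (theta_1 + theta_2 psi_1) = 2 * (0.081 + (-0.796)(0.011)) = 0.144488
  c_2 = sigma^2 theta_2 = 2 * (-0.796) = -1.592
Equations for k = 0 and k = 1 (AR order 1):
  gamma(0) = phi_1 gamma(1) + c_0
  gamma(1) = phi_1 gamma(0) + c_1
Substituting the second into the first: gamma(0) (1 - phi_1^2) = c_0 + phi_1 c_1, so
  gamma(0) = (c_0 + phi_1 c_1) / (1 - phi_1^2) = (3.27024 + (-0.07)(0.144488)) / (1 - (-0.07)^2) = 3.260126 / 0.9951 = 3.276179.
Therefore gamma(0) = 3.2762 (to 4 decimal places).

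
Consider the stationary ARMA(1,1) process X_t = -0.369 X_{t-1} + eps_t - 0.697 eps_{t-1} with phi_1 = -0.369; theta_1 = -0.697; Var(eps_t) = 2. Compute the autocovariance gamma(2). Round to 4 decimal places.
\gamma(2) = 1.1449

Multiply the model equation by X_{t-k} and take expectations. With theta_0 = psi_0 = 1 and psi_j the MA(infinity) weights, this gives
  gamma(k) - sum_i phi_i gamma(k-i) = c_k,
  c_k = sigma^2 * sum_{j=k..q} theta_j psi_{j-k}   (c_k = 0 for k > q),
using gamma(-m) = gamma(m).
psi-weights needed (psi_j = theta_j + sum_i phi_i psi_{j-i}):
  psi_1 = theta_1 + phi_1 = -0.697 + (-0.369) = -1.066
Right-hand sides:
  c_0 = sigma^2 (1 + theta_1 psi_1) = 2 * (1 + (-0.697)(-1.066)) = 2 * 1.743002 = 3.486004
  c_1 = sigma^2 theta_1 = 2 * (-0.697) = -1.394
  c_2 = 0
Equations for k = 0 and k = 1 (AR order 1):
  gamma(0) = phi_1 gamma(1) + c_0
  gamma(1) = phi_1 gamma(0) + c_1
Substituting the second into the first: gamma(0) (1 - phi_1^2) = c_0 + phi_1 c_1, so
  gamma(0) = (c_0 + phi_1 c_1) / (1 - phi_1^2) = (3.486004 + (-0.369)(-1.394)) / (1 - (-0.369)^2) = 4.00039 / 0.863839 = 4.630944.
  gamma(1) = phi_1 gamma(0) + c_1 = (-0.369)(4.630944) + (-1.394) = -3.102818.
For k = 2 (> q): gamma(2) = phi_1 gamma(1) = (-0.369)(-3.102818) = 1.14494.
Therefore gamma(2) = 1.1449 (to 4 decimal places).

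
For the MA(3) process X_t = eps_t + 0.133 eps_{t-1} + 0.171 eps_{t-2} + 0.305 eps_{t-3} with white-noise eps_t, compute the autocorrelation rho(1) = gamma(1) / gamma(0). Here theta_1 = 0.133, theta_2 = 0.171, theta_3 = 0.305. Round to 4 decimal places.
\rho(1) = 0.1824

For an MA(q) process with theta_0 = 1, the autocovariance is
  gamma(k) = sigma^2 * sum_{i=0..q-k} theta_i * theta_{i+k},
and rho(k) = gamma(k) / gamma(0). Sigma^2 cancels.
  numerator   = (1)*(0.133) + (0.133)*(0.171) + (0.171)*(0.305) = 0.207898.
  denominator = (1)^2 + (0.133)^2 + (0.171)^2 + (0.305)^2 = 1.139955.
  rho(1) = 0.207898 / 1.139955 = 0.1824.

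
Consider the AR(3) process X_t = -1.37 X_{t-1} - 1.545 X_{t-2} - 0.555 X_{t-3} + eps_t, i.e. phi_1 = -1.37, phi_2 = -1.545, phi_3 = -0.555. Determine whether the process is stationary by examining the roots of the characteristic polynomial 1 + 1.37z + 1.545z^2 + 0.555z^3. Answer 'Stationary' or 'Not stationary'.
\text{Not stationary}

The AR(p) characteristic polynomial is P(z) = 1 + 1.37z + 1.545z^2 + 0.555z^3.
Stationarity requires all roots to lie outside the unit circle, i.e. |z| > 1 for every root.
Degree 3: look for a simple real root z0 first, then factor out (1 - z/z0) and solve the remaining quadratic.
Testing z0 = -2: P(-2) = 1 + (1.37)(-2) + (1.545)(-2)^2 + (0.555)(-2)^3
  = 1 + (-2.74) + (6.18) + (-4.44) = 0.  So z_0 = -2 is a root, |z_0| = 2.
Divide out the factor (1 + 0.5 z) = (1 - z/z0) (since 1/z0 = -0.5):
  P(z) = (1 + 0.5 z)(1 + (0.87) z + (1.11) z^2)
  [check: z-coef 0.87 - (-0.5) = 1.37; z^2-coef 1.11 - (-0.5)(0.87) = 1.545; z^3-coef -(-0.5)(1.11) = 0.555.]
Remaining roots from the quadratic factor 1 + (0.87) z + (1.11) z^2:
  Set 1 + (0.87) z + (1.11) z^2 = 0, i.e. a z^2 + b z + c = 0 with a = 1.11, b = 0.87, c = 1.
  Discriminant D = b^2 - 4ac = (0.87)^2 - 4*(1.11)*1 = 0.7569 - (4.44) = -3.6831.
  D < 0, so the roots are the complex-conjugate pair z = (-b +/- i sqrt(-D)) / (2a) = -0.3919 +/- 0.8645i.
  For a conjugate pair |z|^2 = z * conj(z) = (product of roots) = c/a = 1/(1.11) = 0.900901, so |z| = sqrt(0.900901) = 0.9492 for both roots.
Moduli of all roots: 2.0000, 0.9492, 0.9492.
All moduli strictly greater than 1? No.
Verdict: Not stationary.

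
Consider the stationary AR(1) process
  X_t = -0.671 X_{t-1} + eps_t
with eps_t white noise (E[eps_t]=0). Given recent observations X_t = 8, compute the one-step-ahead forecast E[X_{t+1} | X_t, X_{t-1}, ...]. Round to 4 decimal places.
E[X_{t+1} \mid \mathcal F_t] = -5.3680

For an AR(p) model X_t = c + sum_i phi_i X_{t-i} + eps_t, the
one-step-ahead conditional mean is
  E[X_{t+1} | X_t, ...] = c + sum_i phi_i X_{t+1-i}.
Substitute known values:
  E[X_{t+1} | ...] = (-0.671) * (8)
                   = -5.3680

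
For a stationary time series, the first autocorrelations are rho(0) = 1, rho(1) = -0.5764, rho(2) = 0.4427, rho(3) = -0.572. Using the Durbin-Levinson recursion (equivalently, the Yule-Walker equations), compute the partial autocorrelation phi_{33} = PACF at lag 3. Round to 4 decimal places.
\phi_{33} = -0.4060

The PACF at lag k is phi_{kk}, the last component of the solution
to the Yule-Walker system G_k phi = r_k where
  (G_k)_{ij} = rho(|i - j|), (r_k)_i = rho(i), i,j = 1..k.
Equivalently, Durbin-Levinson gives phi_{kk} iteratively:
  phi_{11} = rho(1)
  phi_{kk} = [rho(k) - sum_{j=1..k-1} phi_{k-1,j} rho(k-j)]
            / [1 - sum_{j=1..k-1} phi_{k-1,j} rho(j)],
  phi_{k,j} = phi_{k-1,j} - phi_{kk} phi_{k-1,k-j},  j = 1..k-1.
Step k = 1:
  phi_11 = rho(1) = -0.5764.
Step k = 2:
  phi_22 = [rho(2) - phi_11 rho(1)] / [1 - phi_11 rho(1)] = [0.4427 - (-0.5764)(-0.5764)] / [1 - (-0.5764)(-0.5764)]
         = 0.11046304 / 0.66776304 = 0.165423.
  Update: phi_21 = phi_11 - phi_22 phi_11 = -0.5764 - (0.165423)(-0.5764) = -0.48105.
Step k = 3:
  phi_33 = [rho(3) - phi_21 rho(2) - phi_22 rho(1)] / [1 - phi_21 rho(1) - phi_22 rho(2)]
    numerator   = -0.572 - (-0.48105)(0.4427) - (0.165423)(-0.5764) = -0.26368942
    denominator = 1 - (-0.48105)(-0.5764) - (0.165423)(0.4427) = 0.64948997
  phi_33 = -0.26368942 / 0.64948997 = -0.406.
Therefore phi_{33} = -0.4060.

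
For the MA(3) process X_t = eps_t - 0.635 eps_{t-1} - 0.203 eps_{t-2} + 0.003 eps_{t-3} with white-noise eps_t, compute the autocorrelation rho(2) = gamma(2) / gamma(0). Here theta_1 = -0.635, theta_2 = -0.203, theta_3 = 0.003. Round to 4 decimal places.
\rho(2) = -0.1419

For an MA(q) process with theta_0 = 1, the autocovariance is
  gamma(k) = sigma^2 * sum_{i=0..q-k} theta_i * theta_{i+k},
and rho(k) = gamma(k) / gamma(0). Sigma^2 cancels.
  numerator   = (1)*(-0.203) + (-0.635)*(0.003) = -0.204905.
  denominator = (1)^2 + (-0.635)^2 + (-0.203)^2 + (0.003)^2 = 1.444443.
  rho(2) = -0.204905 / 1.444443 = -0.1419.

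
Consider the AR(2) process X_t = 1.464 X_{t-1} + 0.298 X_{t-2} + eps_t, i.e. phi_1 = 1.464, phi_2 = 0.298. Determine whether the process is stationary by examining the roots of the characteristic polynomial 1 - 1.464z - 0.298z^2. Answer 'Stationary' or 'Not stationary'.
\text{Not stationary}

The AR(p) characteristic polynomial is P(z) = 1 - 1.464z - 0.298z^2.
Stationarity requires all roots to lie outside the unit circle, i.e. |z| > 1 for every root.
Set 1 + (-1.464) z + (-0.298) z^2 = 0, i.e. a z^2 + b z + c = 0 with a = -0.298, b = -1.464, c = 1.
Discriminant D = b^2 - 4ac = (-1.464)^2 - 4*(-0.298)*1 = 2.143296 - (-1.192) = 3.335296.
D >= 0, so the roots are real: z = (-b +/- sqrt(D)) / (2a) = (1.464 +/- 1.826279) / (-0.596).
  z_1 = (1.464 + 1.826279) / (-0.596) = -5.5206,   |z_1| = 5.5206.
  z_2 = (1.464 - 1.826279) / (-0.596) = 0.6079,   |z_2| = 0.6079.
Moduli of all roots: 5.5206, 0.6079.
All moduli strictly greater than 1? No.
Verdict: Not stationary.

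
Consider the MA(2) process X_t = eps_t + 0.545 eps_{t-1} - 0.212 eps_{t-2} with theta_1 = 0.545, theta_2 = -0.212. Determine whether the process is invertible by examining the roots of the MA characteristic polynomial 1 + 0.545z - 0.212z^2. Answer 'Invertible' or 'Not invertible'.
\text{Invertible}

The MA(q) characteristic polynomial is P(z) = 1 + 0.545z - 0.212z^2.
Invertibility requires all roots to lie outside the unit circle, i.e. |z| > 1 for every root.
Set 1 + (0.545) z + (-0.212) z^2 = 0, i.e. a z^2 + b z + c = 0 with a = -0.212, b = 0.545, c = 1.
Discriminant D = b^2 - 4ac = (0.545)^2 - 4*(-0.212)*1 = 0.297025 - (-0.848) = 1.145025.
D >= 0, so the roots are real: z = (-b +/- sqrt(D)) / (2a) = (-0.545 +/- 1.070058) / (-0.424).
  z_1 = (-0.545 + 1.070058) / (-0.424) = -1.2383,   |z_1| = 1.2383.
  z_2 = (-0.545 - 1.070058) / (-0.424) = 3.8091,   |z_2| = 3.8091.
Moduli of all roots: 1.2383, 3.8091.
All moduli strictly greater than 1? Yes.
Verdict: Invertible.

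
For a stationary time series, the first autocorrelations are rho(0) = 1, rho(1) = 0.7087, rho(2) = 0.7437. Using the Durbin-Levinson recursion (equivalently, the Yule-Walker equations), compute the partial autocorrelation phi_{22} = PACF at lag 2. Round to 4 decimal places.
\phi_{22} = 0.4851

The PACF at lag k is phi_{kk}, the last component of the solution
to the Yule-Walker system G_k phi = r_k where
  (G_k)_{ij} = rho(|i - j|), (r_k)_i = rho(i), i,j = 1..k.
Equivalently, Durbin-Levinson gives phi_{kk} iteratively:
  phi_{11} = rho(1)
  phi_{kk} = [rho(k) - sum_{j=1..k-1} phi_{k-1,j} rho(k-j)]
            / [1 - sum_{j=1..k-1} phi_{k-1,j} rho(j)],
  phi_{k,j} = phi_{k-1,j} - phi_{kk} phi_{k-1,k-j},  j = 1..k-1.
Step k = 1:
  phi_11 = rho(1) = 0.7087.
Step k = 2:
  phi_22 = [rho(2) - phi_11 rho(1)] / [1 - phi_11 rho(1)] = [0.7437 - (0.7087)(0.7087)] / [1 - (0.7087)(0.7087)]
         = 0.24144431 / 0.49774431 = 0.4851.
Therefore phi_{22} = 0.4851.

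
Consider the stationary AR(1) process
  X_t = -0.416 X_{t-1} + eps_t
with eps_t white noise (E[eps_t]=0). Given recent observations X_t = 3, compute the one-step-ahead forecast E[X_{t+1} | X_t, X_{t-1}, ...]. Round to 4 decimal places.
E[X_{t+1} \mid \mathcal F_t] = -1.2480

For an AR(p) model X_t = c + sum_i phi_i X_{t-i} + eps_t, the
one-step-ahead conditional mean is
  E[X_{t+1} | X_t, ...] = c + sum_i phi_i X_{t+1-i}.
Substitute known values:
  E[X_{t+1} | ...] = (-0.416) * (3)
                   = -1.2480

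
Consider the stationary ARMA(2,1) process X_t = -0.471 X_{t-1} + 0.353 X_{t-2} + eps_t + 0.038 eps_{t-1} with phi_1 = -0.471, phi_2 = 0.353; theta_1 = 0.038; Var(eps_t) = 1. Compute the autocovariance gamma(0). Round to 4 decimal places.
\gamma(0) = 2.2993

Multiply the model equation by X_{t-k} and take expectations. With theta_0 = psi_0 = 1 and psi_j the MA(infinity) weights, this gives
  gamma(k) - sum_i phi_i gamma(k-i) = c_k,
  c_k = sigma^2 * sum_{j=k..q} theta_j psi_{j-k}   (c_k = 0 for k > q),
using gamma(-m) = gamma(m).
psi-weights needed (psi_j = theta_j + sum_i phi_i psi_{j-i}):
  psi_1 = theta_1 + phi_1 = 0.038 + (-0.471) = -0.433
Right-hand sides:
  c_0 = sigma^2 (1 + theta_1 psi_1) = 1 * (1 + (0.038)(-0.433)) = 1 * 0.983546 = 0.983546
  c_1 = sigma^2 theta_1 = 1 * (0.038) = 0.038
  c_2 = 0
Equations for k = 0, 1, 2 (AR order 2, c_2 = 0):
  (E0) gamma(0) = phi_1 gamma(1) + phi_2 gamma(2) + c_0
  (E1) gamma(1) = phi_1 gamma(0) + phi_2 gamma(1) + c_1
  (E2) gamma(2) = phi_1 gamma(1) + phi_2 gamma(0)
From (E1): gamma(1) = A gamma(0) + B with
  A = phi_1 / (1 - phi_2) = -0.471 / 0.647 = -0.727975,   B = c_1 / (1 - phi_2) = 0.038 / 0.647 = 0.058733.
Insert (E2) into (E0): gamma(0) (1 - phi_2^2) = phi_1 (1 + phi_2) gamma(1) + c_0.
  phi_1 (1 + phi_2) = (-0.471)(1.353) = -0.637263,   1 - phi_2^2 = 0.875391.
Replace gamma(1) by A gamma(0) + B and collect gamma(0):
  gamma(0) [0.875391 - (-0.637263)(-0.727975)] = (-0.637263)(0.058733) + 0.983546
  gamma(0) * 0.411479 = 0.946118
  gamma(0) = 0.946118 / 0.411479 = 2.299309.
Therefore gamma(0) = 2.2993 (to 4 decimal places).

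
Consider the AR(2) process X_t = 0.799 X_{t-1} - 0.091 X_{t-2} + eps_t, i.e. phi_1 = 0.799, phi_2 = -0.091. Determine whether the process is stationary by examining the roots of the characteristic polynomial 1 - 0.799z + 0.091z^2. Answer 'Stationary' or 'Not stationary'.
\text{Stationary}

The AR(p) characteristic polynomial is P(z) = 1 - 0.799z + 0.091z^2.
Stationarity requires all roots to lie outside the unit circle, i.e. |z| > 1 for every root.
Set 1 + (-0.799) z + (0.091) z^2 = 0, i.e. a z^2 + b z + c = 0 with a = 0.091, b = -0.799, c = 1.
Discriminant D = b^2 - 4ac = (-0.799)^2 - 4*(0.091)*1 = 0.638401 - (0.364) = 0.274401.
D >= 0, so the roots are real: z = (-b +/- sqrt(D)) / (2a) = (0.799 +/- 0.523833) / (0.182).
  z_1 = (0.799 + 0.523833) / (0.182) = 7.2683,   |z_1| = 7.2683.
  z_2 = (0.799 - 0.523833) / (0.182) = 1.5119,   |z_2| = 1.5119.
Moduli of all roots: 7.2683, 1.5119.
All moduli strictly greater than 1? Yes.
Verdict: Stationary.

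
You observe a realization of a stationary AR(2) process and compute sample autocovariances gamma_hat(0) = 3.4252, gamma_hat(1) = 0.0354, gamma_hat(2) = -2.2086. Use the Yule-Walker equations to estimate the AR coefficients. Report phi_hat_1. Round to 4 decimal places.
\hat\phi_{1} = 0.0170

The Yule-Walker equations for an AR(p) process read, in matrix form,
  Gamma_p phi = r_p,   with   (Gamma_p)_{ij} = gamma(|i - j|),
                       (r_p)_i = gamma(i),   i,j = 1..p.
Substitute the sample gammas (Toeplitz matrix and right-hand side of size 2):
  Gamma_p = [[3.4252, 0.0354], [0.0354, 3.4252]]
  r_p     = [0.0354, -2.2086]
Written out:
  3.4252 phi_1 + 0.0354 phi_2 = 0.0354
  0.0354 phi_1 + 3.4252 phi_2 = -2.2086
Solve by Cramer's rule:
  det = gamma(0)^2 - gamma(1)^2 = (3.4252)^2 - (0.0354)^2 = 11.73199504 - 0.00125316 = 11.73074188
  phi_hat_1 = [gamma(1) gamma(0) - gamma(1) gamma(2)] / det = [(0.0354)(3.4252) - (0.0354)(-2.2086)] / 11.73074188 = 0.19943652 / 11.73074188 = 0.017
  phi_hat_2 = [gamma(0) gamma(2) - gamma(1)^2] / det = [(3.4252)(-2.2086) - (0.0354)^2] / 11.73074188 = -7.56614988 / 11.73074188 = -0.645
So phi_hat = [0.0170, -0.6450].
Therefore phi_hat_1 = 0.0170.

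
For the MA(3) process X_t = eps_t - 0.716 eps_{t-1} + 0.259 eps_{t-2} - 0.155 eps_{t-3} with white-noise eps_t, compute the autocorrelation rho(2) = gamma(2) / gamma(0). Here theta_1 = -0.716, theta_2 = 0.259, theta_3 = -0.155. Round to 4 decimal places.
\rho(2) = 0.2307

For an MA(q) process with theta_0 = 1, the autocovariance is
  gamma(k) = sigma^2 * sum_{i=0..q-k} theta_i * theta_{i+k},
and rho(k) = gamma(k) / gamma(0). Sigma^2 cancels.
  numerator   = (1)*(0.259) + (-0.716)*(-0.155) = 0.36998.
  denominator = (1)^2 + (-0.716)^2 + (0.259)^2 + (-0.155)^2 = 1.603762.
  rho(2) = 0.36998 / 1.603762 = 0.2307.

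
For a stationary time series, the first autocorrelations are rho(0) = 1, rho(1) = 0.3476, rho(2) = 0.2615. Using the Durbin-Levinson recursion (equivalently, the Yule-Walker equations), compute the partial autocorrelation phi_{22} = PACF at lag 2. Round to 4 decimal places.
\phi_{22} = 0.1600

The PACF at lag k is phi_{kk}, the last component of the solution
to the Yule-Walker system G_k phi = r_k where
  (G_k)_{ij} = rho(|i - j|), (r_k)_i = rho(i), i,j = 1..k.
Equivalently, Durbin-Levinson gives phi_{kk} iteratively:
  phi_{11} = rho(1)
  phi_{kk} = [rho(k) - sum_{j=1..k-1} phi_{k-1,j} rho(k-j)]
            / [1 - sum_{j=1..k-1} phi_{k-1,j} rho(j)],
  phi_{k,j} = phi_{k-1,j} - phi_{kk} phi_{k-1,k-j},  j = 1..k-1.
Step k = 1:
  phi_11 = rho(1) = 0.3476.
Step k = 2:
  phi_22 = [rho(2) - phi_11 rho(1)] / [1 - phi_11 rho(1)] = [0.2615 - (0.3476)(0.3476)] / [1 - (0.3476)(0.3476)]
         = 0.14067424 / 0.87917424 = 0.16.
Therefore phi_{22} = 0.1600.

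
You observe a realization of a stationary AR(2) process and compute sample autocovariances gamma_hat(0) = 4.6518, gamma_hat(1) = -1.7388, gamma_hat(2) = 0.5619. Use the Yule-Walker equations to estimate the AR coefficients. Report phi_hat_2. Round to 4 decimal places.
\hat\phi_{2} = -0.0220

The Yule-Walker equations for an AR(p) process read, in matrix form,
  Gamma_p phi = r_p,   with   (Gamma_p)_{ij} = gamma(|i - j|),
                       (r_p)_i = gamma(i),   i,j = 1..p.
Substitute the sample gammas (Toeplitz matrix and right-hand side of size 2):
  Gamma_p = [[4.6518, -1.7388], [-1.7388, 4.6518]]
  r_p     = [-1.7388, 0.5619]
Written out:
  4.6518 phi_1 - 1.7388 phi_2 = -1.7388
  -1.7388 phi_1 + 4.6518 phi_2 = 0.5619
Solve by Cramer's rule:
  det = gamma(0)^2 - gamma(1)^2 = (4.6518)^2 - (-1.7388)^2 = 21.63924324 - 3.02342544 = 18.6158178
  phi_hat_1 = [gamma(1) gamma(0) - gamma(1) gamma(2)] / det = [(-1.7388)(4.6518) - (-1.7388)(0.5619)] / 18.6158178 = -7.11151812 / 18.6158178 = -0.382
  phi_hat_2 = [gamma(0) gamma(2) - gamma(1)^2] / det = [(4.6518)(0.5619) - (-1.7388)^2] / 18.6158178 = -0.40957902 / 18.6158178 = -0.022
So phi_hat = [-0.3820, -0.0220].
Therefore phi_hat_2 = -0.0220.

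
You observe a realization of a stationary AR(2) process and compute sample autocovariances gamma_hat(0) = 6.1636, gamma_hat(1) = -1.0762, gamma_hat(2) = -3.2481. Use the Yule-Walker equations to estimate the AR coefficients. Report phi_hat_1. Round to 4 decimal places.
\hat\phi_{1} = -0.2750

The Yule-Walker equations for an AR(p) process read, in matrix form,
  Gamma_p phi = r_p,   with   (Gamma_p)_{ij} = gamma(|i - j|),
                       (r_p)_i = gamma(i),   i,j = 1..p.
Substitute the sample gammas (Toeplitz matrix and right-hand side of size 2):
  Gamma_p = [[6.1636, -1.0762], [-1.0762, 6.1636]]
  r_p     = [-1.0762, -3.2481]
Written out:
  6.1636 phi_1 - 1.0762 phi_2 = -1.0762
  -1.0762 phi_1 + 6.1636 phi_2 = -3.2481
Solve by Cramer's rule:
  det = gamma(0)^2 - gamma(1)^2 = (6.1636)^2 - (-1.0762)^2 = 37.98996496 - 1.15820644 = 36.83175852
  phi_hat_1 = [gamma(1) gamma(0) - gamma(1) gamma(2)] / det = [(-1.0762)(6.1636) - (-1.0762)(-3.2481)] / 36.83175852 = -10.12887154 / 36.83175852 = -0.275
  phi_hat_2 = [gamma(0) gamma(2) - gamma(1)^2] / det = [(6.1636)(-3.2481) - (-1.0762)^2] / 36.83175852 = -21.1781956 / 36.83175852 = -0.575
So phi_hat = [-0.2750, -0.5750].
Therefore phi_hat_1 = -0.2750.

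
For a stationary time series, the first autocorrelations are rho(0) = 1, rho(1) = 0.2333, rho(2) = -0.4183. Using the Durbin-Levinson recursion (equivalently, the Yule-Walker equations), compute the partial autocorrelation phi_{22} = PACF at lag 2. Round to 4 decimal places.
\phi_{22} = -0.4999

The PACF at lag k is phi_{kk}, the last component of the solution
to the Yule-Walker system G_k phi = r_k where
  (G_k)_{ij} = rho(|i - j|), (r_k)_i = rho(i), i,j = 1..k.
Equivalently, Durbin-Levinson gives phi_{kk} iteratively:
  phi_{11} = rho(1)
  phi_{kk} = [rho(k) - sum_{j=1..k-1} phi_{k-1,j} rho(k-j)]
            / [1 - sum_{j=1..k-1} phi_{k-1,j} rho(j)],
  phi_{k,j} = phi_{k-1,j} - phi_{kk} phi_{k-1,k-j},  j = 1..k-1.
Step k = 1:
  phi_11 = rho(1) = 0.2333.
Step k = 2:
  phi_22 = [rho(2) - phi_11 rho(1)] / [1 - phi_11 rho(1)] = [-0.4183 - (0.2333)(0.2333)] / [1 - (0.2333)(0.2333)]
         = -0.47272889 / 0.94557111 = -0.4999.
Therefore phi_{22} = -0.4999.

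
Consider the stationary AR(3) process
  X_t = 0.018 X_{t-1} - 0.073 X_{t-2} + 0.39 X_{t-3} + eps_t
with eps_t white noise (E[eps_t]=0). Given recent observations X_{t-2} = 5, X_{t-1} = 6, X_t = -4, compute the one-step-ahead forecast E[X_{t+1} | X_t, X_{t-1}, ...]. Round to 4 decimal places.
E[X_{t+1} \mid \mathcal F_t] = 1.4400

For an AR(p) model X_t = c + sum_i phi_i X_{t-i} + eps_t, the
one-step-ahead conditional mean is
  E[X_{t+1} | X_t, ...] = c + sum_i phi_i X_{t+1-i}.
Substitute known values:
  E[X_{t+1} | ...] = (0.018) * (-4) + (-0.073) * (6) + (0.39) * (5)
                   = 1.4400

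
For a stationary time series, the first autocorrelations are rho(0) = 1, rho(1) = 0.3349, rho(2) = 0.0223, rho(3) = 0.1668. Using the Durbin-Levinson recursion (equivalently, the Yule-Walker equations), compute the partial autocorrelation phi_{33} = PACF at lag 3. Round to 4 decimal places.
\phi_{33} = 0.2190

The PACF at lag k is phi_{kk}, the last component of the solution
to the Yule-Walker system G_k phi = r_k where
  (G_k)_{ij} = rho(|i - j|), (r_k)_i = rho(i), i,j = 1..k.
Equivalently, Durbin-Levinson gives phi_{kk} iteratively:
  phi_{11} = rho(1)
  phi_{kk} = [rho(k) - sum_{j=1..k-1} phi_{k-1,j} rho(k-j)]
            / [1 - sum_{j=1..k-1} phi_{k-1,j} rho(j)],
  phi_{k,j} = phi_{k-1,j} - phi_{kk} phi_{k-1,k-j},  j = 1..k-1.
Step k = 1:
  phi_11 = rho(1) = 0.3349.
Step k = 2:
  phi_22 = [rho(2) - phi_11 rho(1)] / [1 - phi_11 rho(1)] = [0.0223 - (0.3349)(0.3349)] / [1 - (0.3349)(0.3349)]
         = -0.08985801 / 0.88784199 = -0.101209.
  Update: phi_21 = phi_11 - phi_22 phi_11 = 0.3349 - (-0.101209)(0.3349) = 0.368795.
Step k = 3:
  phi_33 = [rho(3) - phi_21 rho(2) - phi_22 rho(1)] / [1 - phi_21 rho(1) - phi_22 rho(2)]
    numerator   = 0.1668 - (0.368795)(0.0223) - (-0.101209)(0.3349) = 0.19247092
    denominator = 1 - (0.368795)(0.3349) - (-0.101209)(0.0223) = 0.87874751
  phi_33 = 0.19247092 / 0.87874751 = 0.219.
Therefore phi_{33} = 0.2190.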